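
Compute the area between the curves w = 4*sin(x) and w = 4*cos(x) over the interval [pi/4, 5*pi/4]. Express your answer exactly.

8*sqrt(2)

On [pi/4, 5*pi/4], (4*sin(x)) - (4*cos(x)) = 4*sin(x) - 4*cos(x) is ≥ 0 throughout, so the area is a single integral of |4*sin(x) - 4*cos(x)|.
∫[pi/4,5*pi/4] (4*sin(x) - 4*cos(x)) dx = 8*sqrt(2).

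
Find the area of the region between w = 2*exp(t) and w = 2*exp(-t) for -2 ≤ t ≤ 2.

-8 + 4*exp(-2) + 4*exp(2)

The difference (2*exp(t)) - (2*exp(-t)) = 2*exp(t) - 2*exp(-t) changes sign at t = 0 inside [-2, 2], so split the integral there.
∫[-2,0] (2*exp(t) - 2*exp(-t)) dt = -2*exp(2) - 2*exp(-2) + 4; the area of that piece is -4 + 2*exp(-2) + 2*exp(2).
∫[0,2] (2*exp(t) - 2*exp(-t)) dt = -4 + 2*exp(-2) + 2*exp(2).
Total area = (-4 + 2*exp(-2) + 2*exp(2)) + (-4 + 2*exp(-2) + 2*exp(2)) = -8 + 4*exp(-2) + 4*exp(2).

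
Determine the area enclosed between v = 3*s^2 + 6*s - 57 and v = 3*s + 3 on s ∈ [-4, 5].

The difference (3*s^2 + 6*s - 57) - (3*s + 3) = 3*s^2 + 3*s - 60 changes sign at s = 4 inside [-4, 5], so split the integral there.
∫[-4,4] (3*s^2 + 3*s - 60) ds = -352; the area of that piece is 352.
∫[4,5] (3*s^2 + 3*s - 60) ds = 29/2.
Total area = 352 + 29/2 = 733/2.

733/2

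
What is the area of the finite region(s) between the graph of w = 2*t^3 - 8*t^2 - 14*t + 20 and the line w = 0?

937/6

The curve meets the t-axis where 2*t^3 - 8*t^2 - 14*t + 20 = 0, i.e. 2*(t - 5)*(t - 1)*(t + 2) = 0, at t = -2, 1, 5.
On [-2, 1] the curve lies above the axis; ∫[-2,1] (2*t^3 - 8*t^2 - 14*t + 20) dt = 99/2, giving area 99/2.
On [1, 5] the curve lies below the axis; ∫[1,5] (2*t^3 - 8*t^2 - 14*t + 20) dt = -320/3, giving area 320/3.
Total area = 99/2 + 320/3 = 937/6.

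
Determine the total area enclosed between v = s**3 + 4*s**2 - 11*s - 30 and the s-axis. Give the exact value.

The curve meets the s-axis where s**3 + 4*s**2 - 11*s - 30 = 0, i.e. (s - 3)*(s + 2)*(s + 5) = 0, at s = -5, -2, 3.
On [-5, -2] the curve lies above the axis; ∫[-5,-2] (s**3 + 4*s**2 - 11*s - 30) ds = 117/4, giving area 117/4.
On [-2, 3] the curve lies below the axis; ∫[-2,3] (s**3 + 4*s**2 - 11*s - 30) ds = -1375/12, giving area 1375/12.
Total area = 117/4 + 1375/12 = 863/6.

863/6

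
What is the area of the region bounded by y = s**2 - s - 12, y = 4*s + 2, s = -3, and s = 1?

The difference (s**2 - s - 12) - (4*s + 2) = s**2 - 5*s - 14 changes sign at s = -2 inside [-3, 1], so split the integral there.
∫[-3,-2] (s**2 - 5*s - 14) ds = 29/6.
∫[-2,1] (s**2 - 5*s - 14) ds = -63/2; the area of that piece is 63/2.
Total area = 29/6 + 63/2 = 109/3.

109/3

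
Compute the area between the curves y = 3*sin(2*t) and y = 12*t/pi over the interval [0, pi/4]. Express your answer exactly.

On [0, pi/4], (3*sin(2*t)) - (12*t/pi) = -12*t/pi + 3*sin(2*t) is ≥ 0 throughout, so the area is a single integral of |-12*t/pi + 3*sin(2*t)|.
∫[0,pi/4] (-12*t/pi + 3*sin(2*t)) dt = 3/2 - 3*pi/8.

3/2 - 3*pi/8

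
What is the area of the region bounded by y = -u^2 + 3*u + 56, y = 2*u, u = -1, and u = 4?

On [-1, 4], (-u^2 + 3*u + 56) - (2*u) = -u^2 + u + 56 is ≥ 0 throughout, so the area is a single integral of |-u^2 + u + 56|.
∫[-1,4] (-u^2 + u + 56) du = 1595/6.

1595/6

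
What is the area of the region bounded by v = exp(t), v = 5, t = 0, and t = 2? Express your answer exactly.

The difference (exp(t)) - (5) = exp(t) - 5 changes sign at t = log(5) inside [0, 2], so split the integral there.
∫[0,log(5)] (exp(t) - 5) dt = 4 - log(3125); the area of that piece is -4 + log(3125).
∫[log(5),2] (exp(t) - 5) dt = -15 + exp(2) + 5*log(5).
Total area = (-4 + log(3125)) + (-15 + exp(2) + 5*log(5)) = -19 + exp(2) + 10*log(5).

-19 + exp(2) + 10*log(5)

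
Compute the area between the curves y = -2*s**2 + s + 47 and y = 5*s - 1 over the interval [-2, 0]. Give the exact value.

296/3

On [-2, 0], (-2*s**2 + s + 47) - (5*s - 1) = -2*s**2 - 4*s + 48 is ≥ 0 throughout, so the area is a single integral of |-2*s**2 - 4*s + 48|.
∫[-2,0] (-2*s**2 - 4*s + 48) ds = 296/3.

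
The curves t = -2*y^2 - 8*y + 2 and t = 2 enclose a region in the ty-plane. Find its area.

Both boundary curves give t as a function of y, so integrate with respect to y. Setting them equal: -2*y^2 - 8*y = 0, i.e. -2*y*(y + 4) = 0, so they meet at y = -4, 0.
For y in [-4, 0], t = -2*y^2 - 8*y + 2 is on the right; area = ∫[-4,0] (-2*y^2 - 8*y) dy = 64/3.

64/3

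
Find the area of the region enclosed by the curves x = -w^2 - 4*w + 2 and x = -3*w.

9/2

Both boundary curves give x as a function of w, so integrate with respect to w. Setting them equal: -w^2 - w + 2 = 0, i.e. -(w - 1)*(w + 2) = 0, so they meet at w = -2, 1.
For w in [-2, 1], x = -w^2 - 4*w + 2 is on the right; area = ∫[-2,1] (-w^2 - w + 2) dw = 9/2.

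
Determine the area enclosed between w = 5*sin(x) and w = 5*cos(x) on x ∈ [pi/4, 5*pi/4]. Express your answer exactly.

On [pi/4, 5*pi/4], (5*sin(x)) - (5*cos(x)) = 5*sin(x) - 5*cos(x) is ≥ 0 throughout, so the area is a single integral of |5*sin(x) - 5*cos(x)|.
∫[pi/4,5*pi/4] (5*sin(x) - 5*cos(x)) dx = 10*sqrt(2).

10*sqrt(2)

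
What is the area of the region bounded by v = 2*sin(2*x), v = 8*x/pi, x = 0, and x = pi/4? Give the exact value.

1 - pi/4

On [0, pi/4], (2*sin(2*x)) - (8*x/pi) = -8*x/pi + 2*sin(2*x) is ≥ 0 throughout, so the area is a single integral of |-8*x/pi + 2*sin(2*x)|.
∫[0,pi/4] (-8*x/pi + 2*sin(2*x)) dx = 1 - pi/4.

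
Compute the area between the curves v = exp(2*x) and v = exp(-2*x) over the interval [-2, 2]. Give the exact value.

-2 + exp(-4) + exp(4)

The difference (exp(2*x)) - (exp(-2*x)) = exp(2*x) - exp(-2*x) changes sign at x = 0 inside [-2, 2], so split the integral there.
∫[-2,0] (exp(2*x) - exp(-2*x)) dx = -exp(4)/2 - exp(-4)/2 + 1; the area of that piece is -1 + exp(-4)/2 + exp(4)/2.
∫[0,2] (exp(2*x) - exp(-2*x)) dx = -1 + exp(-4)/2 + exp(4)/2.
Total area = (-1 + exp(-4)/2 + exp(4)/2) + (-1 + exp(-4)/2 + exp(4)/2) = -2 + exp(-4) + exp(4).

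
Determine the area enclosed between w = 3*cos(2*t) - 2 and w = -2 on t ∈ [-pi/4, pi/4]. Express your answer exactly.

3

On [-pi/4, pi/4], (3*cos(2*t) - 2) - (-2) = 3*cos(2*t) is ≥ 0 throughout, so the area is a single integral of |3*cos(2*t)|.
∫[-pi/4,pi/4] (3*cos(2*t)) dt = 3.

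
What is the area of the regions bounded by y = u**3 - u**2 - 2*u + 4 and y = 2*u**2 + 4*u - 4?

Set the curves equal: u**3 - u**2 - 2*u + 4 = 2*u**2 + 4*u - 4, so u**3 - 3*u**2 - 6*u + 8 = 0, which factors as (u - 4)*(u - 1)*(u + 2) = 0. The curves meet at u = -2, 1, 4.
On [-2, 1], y = u**3 - u**2 - 2*u + 4 is on top; that piece has area ∫[-2,1] (u**3 - 3*u**2 - 6*u + 8) du = 81/4.
On [1, 4], y = 2*u**2 + 4*u - 4 is on top; that piece has area ∫[1,4] (-(u**3 - 3*u**2 - 6*u + 8)) du = 81/4.
Total enclosed area = 81/4 + 81/4 = 81/2.

81/2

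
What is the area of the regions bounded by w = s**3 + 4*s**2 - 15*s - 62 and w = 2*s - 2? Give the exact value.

Set the curves equal: s**3 + 4*s**2 - 15*s - 62 = 2*s - 2, so s**3 + 4*s**2 - 17*s - 60 = 0, which factors as (s - 4)*(s + 3)*(s + 5) = 0. The curves meet at s = -5, -3, 4.
On [-5, -3], w = s**3 + 4*s**2 - 15*s - 62 is on top; that piece has area ∫[-5,-3] (s**3 + 4*s**2 - 17*s - 60) ds = 32/3.
On [-3, 4], w = 2*s - 2 is on top; that piece has area ∫[-3,4] (-(s**3 + 4*s**2 - 17*s - 60)) ds = 3773/12.
Total enclosed area = 32/3 + 3773/12 = 3901/12.

3901/12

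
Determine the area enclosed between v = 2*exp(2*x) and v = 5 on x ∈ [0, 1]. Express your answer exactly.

The difference (2*exp(2*x)) - (5) = 2*exp(2*x) - 5 changes sign at x = -log(2)/2 + log(5)/2 inside [0, 1], so split the integral there.
∫[0,-log(2)/2 + log(5)/2] (2*exp(2*x) - 5) dx = log(4*sqrt(10)/125) + 3/2; the area of that piece is -3/2 + log(25*sqrt(10)/8).
∫[-log(2)/2 + log(5)/2,1] (2*exp(2*x) - 5) dx = -15/2 - 5*log(2)/2 + 5*log(5)/2 + exp(2).
Total area = (-3/2 + log(25*sqrt(10)/8)) + (-15/2 - 5*log(2)/2 + 5*log(5)/2 + exp(2)) = -9 - 11*log(2)/2 + log(10)/2 + 9*log(5)/2 + exp(2).

-9 - 11*log(2)/2 + log(10)/2 + 9*log(5)/2 + exp(2)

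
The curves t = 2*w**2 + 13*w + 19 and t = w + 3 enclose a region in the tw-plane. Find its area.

Both boundary curves give t as a function of w, so integrate with respect to w. Setting them equal: 2*w**2 + 12*w + 16 = 0, i.e. 2*(w + 2)*(w + 4) = 0, so they meet at w = -4, -2.
For w in [-4, -2], t = 2*w**2 + 13*w + 19 is on the left; area = ∫[-4,-2] (-(2*w**2 + 12*w + 16)) dw = 8/3.

8/3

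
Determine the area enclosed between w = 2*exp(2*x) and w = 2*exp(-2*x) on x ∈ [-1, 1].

The difference (2*exp(2*x)) - (2*exp(-2*x)) = 2*exp(2*x) - 2*exp(-2*x) changes sign at x = 0 inside [-1, 1], so split the integral there.
∫[-1,0] (2*exp(2*x) - 2*exp(-2*x)) dx = -exp(2) - exp(-2) + 2; the area of that piece is -2 + exp(-2) + exp(2).
∫[0,1] (2*exp(2*x) - 2*exp(-2*x)) dx = -2 + exp(-2) + exp(2).
Total area = (-2 + exp(-2) + exp(2)) + (-2 + exp(-2) + exp(2)) = -4 + 2*exp(-2) + 2*exp(2).

-4 + 2*exp(-2) + 2*exp(2)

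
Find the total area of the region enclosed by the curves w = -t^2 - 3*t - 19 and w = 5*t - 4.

Set the curves equal: -t^2 - 3*t - 19 = 5*t - 4, so -t^2 - 8*t - 15 = 0, which factors as -(t + 3)*(t + 5) = 0. The curves meet at t = -5, -3.
On [-5, -3], w = -t^2 - 3*t - 19 is on top; that piece has area ∫[-5,-3] (-t^2 - 8*t - 15) dt = 4/3.

4/3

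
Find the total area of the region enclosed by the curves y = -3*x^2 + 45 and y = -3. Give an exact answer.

Set the curves equal: -3*x^2 + 45 = -3, so -3*x^2 + 48 = 0, which factors as -3*(x - 4)*(x + 4) = 0. The curves meet at x = -4, 4.
On [-4, 4], y = -3*x^2 + 45 is on top; that piece has area ∫[-4,4] (-3*x^2 + 48) dx = 256.

256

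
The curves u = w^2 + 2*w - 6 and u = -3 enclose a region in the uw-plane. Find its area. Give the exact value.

Both boundary curves give u as a function of w, so integrate with respect to w. Setting them equal: w^2 + 2*w - 3 = 0, i.e. (w - 1)*(w + 3) = 0, so they meet at w = -3, 1.
For w in [-3, 1], u = w^2 + 2*w - 6 is on the left; area = ∫[-3,1] (-(w^2 + 2*w - 3)) dw = 32/3.

32/3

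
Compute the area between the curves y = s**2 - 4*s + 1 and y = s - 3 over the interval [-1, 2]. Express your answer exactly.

59/6

The difference (s**2 - 4*s + 1) - (s - 3) = s**2 - 5*s + 4 changes sign at s = 1 inside [-1, 2], so split the integral there.
∫[-1,1] (s**2 - 5*s + 4) ds = 26/3.
∫[1,2] (s**2 - 5*s + 4) ds = -7/6; the area of that piece is 7/6.
Total area = 26/3 + 7/6 = 59/6.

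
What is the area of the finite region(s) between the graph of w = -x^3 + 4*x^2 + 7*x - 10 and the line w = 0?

937/12

The curve meets the x-axis where -x^3 + 4*x^2 + 7*x - 10 = 0, i.e. -(x - 5)*(x - 1)*(x + 2) = 0, at x = -2, 1, 5.
On [-2, 1] the curve lies below the axis; ∫[-2,1] (-x^3 + 4*x^2 + 7*x - 10) dx = -99/4, giving area 99/4.
On [1, 5] the curve lies above the axis; ∫[1,5] (-x^3 + 4*x^2 + 7*x - 10) dx = 160/3, giving area 160/3.
Total area = 99/4 + 160/3 = 937/12.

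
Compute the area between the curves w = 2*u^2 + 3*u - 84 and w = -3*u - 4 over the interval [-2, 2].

On [-2, 2], (2*u^2 + 3*u - 84) - (-3*u - 4) = 2*u^2 + 6*u - 80 is ≤ 0 throughout, so the area is a single integral of |2*u^2 + 6*u - 80|.
∫[-2,2] (2*u^2 + 6*u - 80) du = -928/3; the area of that piece is 928/3.

928/3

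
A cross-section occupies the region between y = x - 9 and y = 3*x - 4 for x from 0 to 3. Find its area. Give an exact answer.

On [0, 3], (x - 9) - (3*x - 4) = -2*x - 5 is ≤ 0 throughout, so the area is a single integral of |-2*x - 5|.
∫[0,3] (-2*x - 5) dx = -24; the area of that piece is 24.

24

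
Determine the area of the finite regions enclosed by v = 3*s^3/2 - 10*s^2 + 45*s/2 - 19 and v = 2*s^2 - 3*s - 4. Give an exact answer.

Set the curves equal: 3*s^3/2 - 10*s^2 + 45*s/2 - 19 = 2*s^2 - 3*s - 4, so 3*s^3/2 - 12*s^2 + 51*s/2 - 15 = 0, which factors as 3*(s - 5)*(s - 2)*(s - 1)/2 = 0. The curves meet at s = 1, 2, 5.
On [1, 2], v = 3*s^3/2 - 10*s^2 + 45*s/2 - 19 is on top; that piece has area ∫[1,2] (3*s^3/2 - 12*s^2 + 51*s/2 - 15) ds = 7/8.
On [2, 5], v = 2*s^2 - 3*s - 4 is on top; that piece has area ∫[2,5] (-(3*s^3/2 - 12*s^2 + 51*s/2 - 15)) ds = 135/8.
Total enclosed area = 7/8 + 135/8 = 71/4.

71/4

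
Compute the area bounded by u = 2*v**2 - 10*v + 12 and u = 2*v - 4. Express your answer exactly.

Both boundary curves give u as a function of v, so integrate with respect to v. Setting them equal: 2*v**2 - 12*v + 16 = 0, i.e. 2*(v - 4)*(v - 2) = 0, so they meet at v = 2, 4.
For v in [2, 4], u = 2*v**2 - 10*v + 12 is on the left; area = ∫[2,4] (-(2*v**2 - 12*v + 16)) dv = 8/3.

8/3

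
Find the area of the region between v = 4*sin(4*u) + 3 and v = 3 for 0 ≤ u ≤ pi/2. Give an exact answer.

4

The difference (4*sin(4*u) + 3) - (3) = 4*sin(4*u) changes sign at u = pi/4 inside [0, pi/2], so split the integral there.
∫[0,pi/4] (4*sin(4*u)) du = 2.
∫[pi/4,pi/2] (4*sin(4*u)) du = -2; the area of that piece is 2.
Total area = 2 + 2 = 4.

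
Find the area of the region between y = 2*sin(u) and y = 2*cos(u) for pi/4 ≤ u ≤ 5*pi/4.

4*sqrt(2)

On [pi/4, 5*pi/4], (2*sin(u)) - (2*cos(u)) = 2*sin(u) - 2*cos(u) is ≥ 0 throughout, so the area is a single integral of |2*sin(u) - 2*cos(u)|.
∫[pi/4,5*pi/4] (2*sin(u) - 2*cos(u)) du = 4*sqrt(2).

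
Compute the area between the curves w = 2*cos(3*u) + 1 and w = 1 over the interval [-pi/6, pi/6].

4/3

On [-pi/6, pi/6], (2*cos(3*u) + 1) - (1) = 2*cos(3*u) is ≥ 0 throughout, so the area is a single integral of |2*cos(3*u)|.
∫[-pi/6,pi/6] (2*cos(3*u)) du = 4/3.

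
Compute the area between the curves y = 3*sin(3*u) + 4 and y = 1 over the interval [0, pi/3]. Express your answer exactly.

2 + pi

On [0, pi/3], (3*sin(3*u) + 4) - (1) = 3*sin(3*u) + 3 is ≥ 0 throughout, so the area is a single integral of |3*sin(3*u) + 3|.
∫[0,pi/3] (3*sin(3*u) + 3) du = 2 + pi.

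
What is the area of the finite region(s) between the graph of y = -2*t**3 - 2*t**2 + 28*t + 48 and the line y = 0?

1741/6

The curve meets the t-axis where -2*t**3 - 2*t**2 + 28*t + 48 = 0, i.e. -2*(t - 4)*(t + 2)*(t + 3) = 0, at t = -3, -2, 4.
On [-3, -2] the curve lies below the axis; ∫[-3,-2] (-2*t**3 - 2*t**2 + 28*t + 48) dt = -13/6, giving area 13/6.
On [-2, 4] the curve lies above the axis; ∫[-2,4] (-2*t**3 - 2*t**2 + 28*t + 48) dt = 288, giving area 288.
Total area = 13/6 + 288 = 1741/6.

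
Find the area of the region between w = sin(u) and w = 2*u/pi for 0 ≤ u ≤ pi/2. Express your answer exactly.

On [0, pi/2], (sin(u)) - (2*u/pi) = -2*u/pi + sin(u) is ≥ 0 throughout, so the area is a single integral of |-2*u/pi + sin(u)|.
∫[0,pi/2] (-2*u/pi + sin(u)) du = 1 - pi/4.

1 - pi/4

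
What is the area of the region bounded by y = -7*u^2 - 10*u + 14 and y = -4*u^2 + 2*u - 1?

Set the curves equal: -7*u^2 - 10*u + 14 = -4*u^2 + 2*u - 1, so -3*u^2 - 12*u + 15 = 0, which factors as -3*(u - 1)*(u + 5) = 0. The curves meet at u = -5, 1.
On [-5, 1], y = -7*u^2 - 10*u + 14 is on top; that piece has area ∫[-5,1] (-3*u^2 - 12*u + 15) du = 108.

108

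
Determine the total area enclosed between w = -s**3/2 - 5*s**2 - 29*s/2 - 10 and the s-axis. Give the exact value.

71/12

The curve meets the s-axis where -s**3/2 - 5*s**2 - 29*s/2 - 10 = 0, i.e. -(s + 1)*(s + 4)*(s + 5)/2 = 0, at s = -5, -4, -1.
On [-5, -4] the curve lies below the axis; ∫[-5,-4] (-s**3/2 - 5*s**2 - 29*s/2 - 10) ds = -7/24, giving area 7/24.
On [-4, -1] the curve lies above the axis; ∫[-4,-1] (-s**3/2 - 5*s**2 - 29*s/2 - 10) ds = 45/8, giving area 45/8.
Total area = 7/24 + 45/8 = 71/12.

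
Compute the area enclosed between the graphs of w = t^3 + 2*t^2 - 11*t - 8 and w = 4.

937/12

Set the curves equal: t^3 + 2*t^2 - 11*t - 8 = 4, so t^3 + 2*t^2 - 11*t - 12 = 0, which factors as (t - 3)*(t + 1)*(t + 4) = 0. The curves meet at t = -4, -1, 3.
On [-4, -1], w = t^3 + 2*t^2 - 11*t - 8 is on top; that piece has area ∫[-4,-1] (t^3 + 2*t^2 - 11*t - 12) dt = 99/4.
On [-1, 3], w = 4 is on top; that piece has area ∫[-1,3] (-(t^3 + 2*t^2 - 11*t - 12)) dt = 160/3.
Total enclosed area = 99/4 + 160/3 = 937/12.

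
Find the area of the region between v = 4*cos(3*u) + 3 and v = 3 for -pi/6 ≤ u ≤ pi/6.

On [-pi/6, pi/6], (4*cos(3*u) + 3) - (3) = 4*cos(3*u) is ≥ 0 throughout, so the area is a single integral of |4*cos(3*u)|.
∫[-pi/6,pi/6] (4*cos(3*u)) du = 8/3.

8/3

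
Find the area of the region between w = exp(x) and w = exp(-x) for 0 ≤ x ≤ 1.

On [0, 1], (exp(x)) - (exp(-x)) = exp(x) - exp(-x) is ≥ 0 throughout, so the area is a single integral of |exp(x) - exp(-x)|.
∫[0,1] (exp(x) - exp(-x)) dx = -2 + exp(-1) + exp(1).

-2 + exp(-1) + exp(1)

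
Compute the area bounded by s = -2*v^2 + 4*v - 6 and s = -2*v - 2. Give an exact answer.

1/3

Both boundary curves give s as a function of v, so integrate with respect to v. Setting them equal: -2*v^2 + 6*v - 4 = 0, i.e. -2*(v - 2)*(v - 1) = 0, so they meet at v = 1, 2.
For v in [1, 2], s = -2*v^2 + 4*v - 6 is on the right; area = ∫[1,2] (-2*v^2 + 6*v - 4) dv = 1/3.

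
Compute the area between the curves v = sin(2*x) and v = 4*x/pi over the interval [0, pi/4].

1/2 - pi/8

On [0, pi/4], (sin(2*x)) - (4*x/pi) = -4*x/pi + sin(2*x) is ≥ 0 throughout, so the area is a single integral of |-4*x/pi + sin(2*x)|.
∫[0,pi/4] (-4*x/pi + sin(2*x)) dx = 1/2 - pi/8.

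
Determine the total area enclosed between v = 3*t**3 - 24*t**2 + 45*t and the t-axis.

The curve meets the t-axis where 3*t**3 - 24*t**2 + 45*t = 0, i.e. 3*t*(t - 5)*(t - 3) = 0, at t = 0, 3, 5.
On [0, 3] the curve lies above the axis; ∫[0,3] (3*t**3 - 24*t**2 + 45*t) dt = 189/4, giving area 189/4.
On [3, 5] the curve lies below the axis; ∫[3,5] (3*t**3 - 24*t**2 + 45*t) dt = -16, giving area 16.
Total area = 189/4 + 16 = 253/4.

253/4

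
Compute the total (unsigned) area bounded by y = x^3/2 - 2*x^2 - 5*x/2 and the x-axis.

The curve meets the x-axis where x^3/2 - 2*x^2 - 5*x/2 = 0, i.e. x*(x - 5)*(x + 1)/2 = 0, at x = -1, 0, 5.
On [-1, 0] the curve lies above the axis; ∫[-1,0] (x^3/2 - 2*x^2 - 5*x/2) dx = 11/24, giving area 11/24.
On [0, 5] the curve lies below the axis; ∫[0,5] (x^3/2 - 2*x^2 - 5*x/2) dx = -875/24, giving area 875/24.
Total area = 11/24 + 875/24 = 443/12.

443/12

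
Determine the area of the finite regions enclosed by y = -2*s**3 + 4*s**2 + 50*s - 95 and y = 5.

2459/3

Set the curves equal: -2*s**3 + 4*s**2 + 50*s - 95 = 5, so -2*s**3 + 4*s**2 + 50*s - 100 = 0, which factors as -2*(s - 5)*(s - 2)*(s + 5) = 0. The curves meet at s = -5, 2, 5.
On [-5, 2], y = 5 is on top; that piece has area ∫[-5,2] (-(-2*s**3 + 4*s**2 + 50*s - 100)) ds = 4459/6.
On [2, 5], y = -2*s**3 + 4*s**2 + 50*s - 95 is on top; that piece has area ∫[2,5] (-2*s**3 + 4*s**2 + 50*s - 100) ds = 153/2.
Total enclosed area = 4459/6 + 153/2 = 2459/3.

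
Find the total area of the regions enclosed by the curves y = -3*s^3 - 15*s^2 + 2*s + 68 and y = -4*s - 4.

Set the curves equal: -3*s^3 - 15*s^2 + 2*s + 68 = -4*s - 4, so -3*s^3 - 15*s^2 + 6*s + 72 = 0, which factors as -3*(s - 2)*(s + 3)*(s + 4) = 0. The curves meet at s = -4, -3, 2.
On [-4, -3], y = -4*s - 4 is on top; that piece has area ∫[-4,-3] (-(-3*s^3 - 15*s^2 + 6*s + 72)) ds = 11/4.
On [-3, 2], y = -3*s^3 - 15*s^2 + 2*s + 68 is on top; that piece has area ∫[-3,2] (-3*s^3 - 15*s^2 + 6*s + 72) ds = 875/4.
Total enclosed area = 11/4 + 875/4 = 443/2.

443/2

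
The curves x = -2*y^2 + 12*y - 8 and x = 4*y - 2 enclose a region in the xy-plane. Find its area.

8/3

Both boundary curves give x as a function of y, so integrate with respect to y. Setting them equal: -2*y^2 + 8*y - 6 = 0, i.e. -2*(y - 3)*(y - 1) = 0, so they meet at y = 1, 3.
For y in [1, 3], x = -2*y^2 + 12*y - 8 is on the right; area = ∫[1,3] (-2*y^2 + 8*y - 6) dy = 8/3.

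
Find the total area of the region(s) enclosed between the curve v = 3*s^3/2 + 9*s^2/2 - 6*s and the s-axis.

The curve meets the s-axis where 3*s^3/2 + 9*s^2/2 - 6*s = 0, i.e. 3*s*(s - 1)*(s + 4)/2 = 0, at s = -4, 0, 1.
On [-4, 0] the curve lies above the axis; ∫[-4,0] (3*s^3/2 + 9*s^2/2 - 6*s) ds = 48, giving area 48.
On [0, 1] the curve lies below the axis; ∫[0,1] (3*s^3/2 + 9*s^2/2 - 6*s) ds = -9/8, giving area 9/8.
Total area = 48 + 9/8 = 393/8.

393/8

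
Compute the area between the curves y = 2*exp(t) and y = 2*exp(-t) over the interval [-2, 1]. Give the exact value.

The difference (2*exp(t)) - (2*exp(-t)) = 2*exp(t) - 2*exp(-t) changes sign at t = 0 inside [-2, 1], so split the integral there.
∫[-2,0] (2*exp(t) - 2*exp(-t)) dt = -2*exp(2) - 2*exp(-2) + 4; the area of that piece is -4 + 2*exp(-2) + 2*exp(2).
∫[0,1] (2*exp(t) - 2*exp(-t)) dt = -4 + 2*exp(-1) + 2*exp(1).
Total area = (-4 + 2*exp(-2) + 2*exp(2)) + (-4 + 2*exp(-1) + 2*exp(1)) = -8 + 2*exp(-2) + 2*exp(-1) + 2*exp(1) + 2*exp(2).

-8 + 2*exp(-2) + 2*exp(-1) + 2*exp(1) + 2*exp(2)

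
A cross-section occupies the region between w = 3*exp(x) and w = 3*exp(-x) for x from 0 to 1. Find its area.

On [0, 1], (3*exp(x)) - (3*exp(-x)) = 3*exp(x) - 3*exp(-x) is ≥ 0 throughout, so the area is a single integral of |3*exp(x) - 3*exp(-x)|.
∫[0,1] (3*exp(x) - 3*exp(-x)) dx = -6 + 3*exp(-1) + 3*exp(1).

-6 + 3*exp(-1) + 3*exp(1)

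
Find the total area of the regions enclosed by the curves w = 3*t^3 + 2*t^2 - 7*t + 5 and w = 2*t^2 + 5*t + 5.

Set the curves equal: 3*t^3 + 2*t^2 - 7*t + 5 = 2*t^2 + 5*t + 5, so 3*t^3 - 12*t = 0, which factors as 3*t*(t - 2)*(t + 2) = 0. The curves meet at t = -2, 0, 2.
On [-2, 0], w = 3*t^3 + 2*t^2 - 7*t + 5 is on top; that piece has area ∫[-2,0] (3*t^3 - 12*t) dt = 12.
On [0, 2], w = 2*t^2 + 5*t + 5 is on top; that piece has area ∫[0,2] (-(3*t^3 - 12*t)) dt = 12.
Total enclosed area = 12 + 12 = 24.

24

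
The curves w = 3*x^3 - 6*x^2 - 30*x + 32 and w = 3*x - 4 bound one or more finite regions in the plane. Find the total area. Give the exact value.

937/4

Set the curves equal: 3*x^3 - 6*x^2 - 30*x + 32 = 3*x - 4, so 3*x^3 - 6*x^2 - 33*x + 36 = 0, which factors as 3*(x - 4)*(x - 1)*(x + 3) = 0. The curves meet at x = -3, 1, 4.
On [-3, 1], w = 3*x^3 - 6*x^2 - 30*x + 32 is on top; that piece has area ∫[-3,1] (3*x^3 - 6*x^2 - 33*x + 36) dx = 160.
On [1, 4], w = 3*x - 4 is on top; that piece has area ∫[1,4] (-(3*x^3 - 6*x^2 - 33*x + 36)) dx = 297/4.
Total enclosed area = 160 + 297/4 = 937/4.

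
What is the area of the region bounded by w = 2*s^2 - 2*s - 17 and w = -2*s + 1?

Set the curves equal: 2*s^2 - 2*s - 17 = -2*s + 1, so 2*s^2 - 18 = 0, which factors as 2*(s - 3)*(s + 3) = 0. The curves meet at s = -3, 3.
On [-3, 3], w = -2*s + 1 is on top; that piece has area ∫[-3,3] (-(2*s^2 - 18)) ds = 72.

72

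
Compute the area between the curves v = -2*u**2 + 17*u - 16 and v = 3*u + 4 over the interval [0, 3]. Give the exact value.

59/3

The difference (-2*u**2 + 17*u - 16) - (3*u + 4) = -2*u**2 + 14*u - 20 changes sign at u = 2 inside [0, 3], so split the integral there.
∫[0,2] (-2*u**2 + 14*u - 20) du = -52/3; the area of that piece is 52/3.
∫[2,3] (-2*u**2 + 14*u - 20) du = 7/3.
Total area = 52/3 + 7/3 = 59/3.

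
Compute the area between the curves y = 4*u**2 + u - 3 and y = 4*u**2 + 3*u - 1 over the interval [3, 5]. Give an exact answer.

On [3, 5], (4*u**2 + u - 3) - (4*u**2 + 3*u - 1) = -2*u - 2 is ≤ 0 throughout, so the area is a single integral of |-2*u - 2|.
∫[3,5] (-2*u - 2) du = -20; the area of that piece is 20.

20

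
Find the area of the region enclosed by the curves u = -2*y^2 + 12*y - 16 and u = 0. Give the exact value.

Both boundary curves give u as a function of y, so integrate with respect to y. Setting them equal: -2*y^2 + 12*y - 16 = 0, i.e. -2*(y - 4)*(y - 2) = 0, so they meet at y = 2, 4.
For y in [2, 4], u = -2*y^2 + 12*y - 16 is on the right; area = ∫[2,4] (-2*y^2 + 12*y - 16) dy = 8/3.

8/3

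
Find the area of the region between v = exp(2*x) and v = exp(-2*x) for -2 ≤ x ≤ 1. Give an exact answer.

The difference (exp(2*x)) - (exp(-2*x)) = exp(2*x) - exp(-2*x) changes sign at x = 0 inside [-2, 1], so split the integral there.
∫[-2,0] (exp(2*x) - exp(-2*x)) dx = -exp(4)/2 - exp(-4)/2 + 1; the area of that piece is -1 + exp(-4)/2 + exp(4)/2.
∫[0,1] (exp(2*x) - exp(-2*x)) dx = -1 + exp(-2)/2 + exp(2)/2.
Total area = (-1 + exp(-4)/2 + exp(4)/2) + (-1 + exp(-2)/2 + exp(2)/2) = -2 + exp(-4)/2 + exp(-2)/2 + exp(2)/2 + exp(4)/2.

-2 + exp(-4)/2 + exp(-2)/2 + exp(2)/2 + exp(4)/2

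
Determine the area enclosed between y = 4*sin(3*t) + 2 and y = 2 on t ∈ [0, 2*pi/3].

The difference (4*sin(3*t) + 2) - (2) = 4*sin(3*t) changes sign at t = pi/3 inside [0, 2*pi/3], so split the integral there.
∫[0,pi/3] (4*sin(3*t)) dt = 8/3.
∫[pi/3,2*pi/3] (4*sin(3*t)) dt = -8/3; the area of that piece is 8/3.
Total area = 8/3 + 8/3 = 16/3.

16/3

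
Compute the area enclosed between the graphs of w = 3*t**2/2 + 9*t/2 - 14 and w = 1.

Set the curves equal: 3*t**2/2 + 9*t/2 - 14 = 1, so 3*t**2/2 + 9*t/2 - 15 = 0, which factors as 3*(t - 2)*(t + 5)/2 = 0. The curves meet at t = -5, 2.
On [-5, 2], w = 1 is on top; that piece has area ∫[-5,2] (-(3*t**2/2 + 9*t/2 - 15)) dt = 343/4.

343/4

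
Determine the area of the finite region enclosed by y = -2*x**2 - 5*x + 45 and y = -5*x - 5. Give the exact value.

Set the curves equal: -2*x**2 - 5*x + 45 = -5*x - 5, so -2*x**2 + 50 = 0, which factors as -2*(x - 5)*(x + 5) = 0. The curves meet at x = -5, 5.
On [-5, 5], y = -2*x**2 - 5*x + 45 is on top; that piece has area ∫[-5,5] (-2*x**2 + 50) dx = 1000/3.

1000/3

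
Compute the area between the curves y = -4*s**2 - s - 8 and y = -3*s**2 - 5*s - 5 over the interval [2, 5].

22/3

The difference (-4*s**2 - s - 8) - (-3*s**2 - 5*s - 5) = -s**2 + 4*s - 3 changes sign at s = 3 inside [2, 5], so split the integral there.
∫[2,3] (-s**2 + 4*s - 3) ds = 2/3.
∫[3,5] (-s**2 + 4*s - 3) ds = -20/3; the area of that piece is 20/3.
Total area = 2/3 + 20/3 = 22/3.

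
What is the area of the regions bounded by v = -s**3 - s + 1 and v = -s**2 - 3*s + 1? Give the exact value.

Set the curves equal: -s**3 - s + 1 = -s**2 - 3*s + 1, so -s**3 + s**2 + 2*s = 0, which factors as -s*(s - 2)*(s + 1) = 0. The curves meet at s = -1, 0, 2.
On [-1, 0], v = -s**2 - 3*s + 1 is on top; that piece has area ∫[-1,0] (-(-s**3 + s**2 + 2*s)) ds = 5/12.
On [0, 2], v = -s**3 - s + 1 is on top; that piece has area ∫[0,2] (-s**3 + s**2 + 2*s) ds = 8/3.
Total enclosed area = 5/12 + 8/3 = 37/12.

37/12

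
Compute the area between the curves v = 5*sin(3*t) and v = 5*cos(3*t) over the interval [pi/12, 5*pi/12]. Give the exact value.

On [pi/12, 5*pi/12], (5*sin(3*t)) - (5*cos(3*t)) = 5*sin(3*t) - 5*cos(3*t) is ≥ 0 throughout, so the area is a single integral of |5*sin(3*t) - 5*cos(3*t)|.
∫[pi/12,5*pi/12] (5*sin(3*t) - 5*cos(3*t)) dt = 10*sqrt(2)/3.

10*sqrt(2)/3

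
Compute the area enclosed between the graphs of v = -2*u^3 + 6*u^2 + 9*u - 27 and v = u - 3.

131/2

Set the curves equal: -2*u^3 + 6*u^2 + 9*u - 27 = u - 3, so -2*u^3 + 6*u^2 + 8*u - 24 = 0, which factors as -2*(u - 3)*(u - 2)*(u + 2) = 0. The curves meet at u = -2, 2, 3.
On [-2, 2], v = u - 3 is on top; that piece has area ∫[-2,2] (-(-2*u^3 + 6*u^2 + 8*u - 24)) du = 64.
On [2, 3], v = -2*u^3 + 6*u^2 + 9*u - 27 is on top; that piece has area ∫[2,3] (-2*u^3 + 6*u^2 + 8*u - 24) du = 3/2.
Total enclosed area = 64 + 3/2 = 131/2.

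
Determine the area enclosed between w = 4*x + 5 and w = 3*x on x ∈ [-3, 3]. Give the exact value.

30

On [-3, 3], (4*x + 5) - (3*x) = x + 5 is ≥ 0 throughout, so the area is a single integral of |x + 5|.
∫[-3,3] (x + 5) dx = 30.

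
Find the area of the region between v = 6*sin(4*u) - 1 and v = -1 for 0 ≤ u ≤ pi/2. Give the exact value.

6

The difference (6*sin(4*u) - 1) - (-1) = 6*sin(4*u) changes sign at u = pi/4 inside [0, pi/2], so split the integral there.
∫[0,pi/4] (6*sin(4*u)) du = 3.
∫[pi/4,pi/2] (6*sin(4*u)) du = -3; the area of that piece is 3.
Total area = 3 + 3 = 6.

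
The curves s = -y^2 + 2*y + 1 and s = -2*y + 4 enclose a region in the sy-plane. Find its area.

Both boundary curves give s as a function of y, so integrate with respect to y. Setting them equal: -y^2 + 4*y - 3 = 0, i.e. -(y - 3)*(y - 1) = 0, so they meet at y = 1, 3.
For y in [1, 3], s = -y^2 + 2*y + 1 is on the right; area = ∫[1,3] (-y^2 + 4*y - 3) dy = 4/3.

4/3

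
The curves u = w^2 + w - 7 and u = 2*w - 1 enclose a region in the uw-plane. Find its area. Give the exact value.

125/6

Both boundary curves give u as a function of w, so integrate with respect to w. Setting them equal: w^2 - w - 6 = 0, i.e. (w - 3)*(w + 2) = 0, so they meet at w = -2, 3.
For w in [-2, 3], u = w^2 + w - 7 is on the left; area = ∫[-2,3] (-(w^2 - w - 6)) dw = 125/6.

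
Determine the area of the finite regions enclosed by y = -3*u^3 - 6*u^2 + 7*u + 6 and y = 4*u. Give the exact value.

Set the curves equal: -3*u^3 - 6*u^2 + 7*u + 6 = 4*u, so -3*u^3 - 6*u^2 + 3*u + 6 = 0, which factors as -3*(u - 1)*(u + 1)*(u + 2) = 0. The curves meet at u = -2, -1, 1.
On [-2, -1], y = 4*u is on top; that piece has area ∫[-2,-1] (-(-3*u^3 - 6*u^2 + 3*u + 6)) du = 5/4.
On [-1, 1], y = -3*u^3 - 6*u^2 + 7*u + 6 is on top; that piece has area ∫[-1,1] (-3*u^3 - 6*u^2 + 3*u + 6) du = 8.
Total enclosed area = 5/4 + 8 = 37/4.

37/4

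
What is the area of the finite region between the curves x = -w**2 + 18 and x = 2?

256/3

Both boundary curves give x as a function of w, so integrate with respect to w. Setting them equal: -w**2 + 16 = 0, i.e. -(w - 4)*(w + 4) = 0, so they meet at w = -4, 4.
For w in [-4, 4], x = -w**2 + 18 is on the right; area = ∫[-4,4] (-w**2 + 16) dw = 256/3.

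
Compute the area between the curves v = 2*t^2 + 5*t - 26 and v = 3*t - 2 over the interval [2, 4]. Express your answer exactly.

The difference (2*t^2 + 5*t - 26) - (3*t - 2) = 2*t^2 + 2*t - 24 changes sign at t = 3 inside [2, 4], so split the integral there.
∫[2,3] (2*t^2 + 2*t - 24) dt = -19/3; the area of that piece is 19/3.
∫[3,4] (2*t^2 + 2*t - 24) dt = 23/3.
Total area = 19/3 + 23/3 = 14.

14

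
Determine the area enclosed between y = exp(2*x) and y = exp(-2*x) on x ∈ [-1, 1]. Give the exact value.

-2 + exp(-2) + exp(2)

The difference (exp(2*x)) - (exp(-2*x)) = exp(2*x) - exp(-2*x) changes sign at x = 0 inside [-1, 1], so split the integral there.
∫[-1,0] (exp(2*x) - exp(-2*x)) dx = -exp(2)/2 - exp(-2)/2 + 1; the area of that piece is -1 + exp(-2)/2 + exp(2)/2.
∫[0,1] (exp(2*x) - exp(-2*x)) dx = -1 + exp(-2)/2 + exp(2)/2.
Total area = (-1 + exp(-2)/2 + exp(2)/2) + (-1 + exp(-2)/2 + exp(2)/2) = -2 + exp(-2) + exp(2).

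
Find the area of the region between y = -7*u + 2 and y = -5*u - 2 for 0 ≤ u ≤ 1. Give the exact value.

3

On [0, 1], (-7*u + 2) - (-5*u - 2) = -2*u + 4 is ≥ 0 throughout, so the area is a single integral of |-2*u + 4|.
∫[0,1] (-2*u + 4) du = 3.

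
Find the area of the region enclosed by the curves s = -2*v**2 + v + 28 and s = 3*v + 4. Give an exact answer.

343/3

Both boundary curves give s as a function of v, so integrate with respect to v. Setting them equal: -2*v**2 - 2*v + 24 = 0, i.e. -2*(v - 3)*(v + 4) = 0, so they meet at v = -4, 3.
For v in [-4, 3], s = -2*v**2 + v + 28 is on the right; area = ∫[-4,3] (-2*v**2 - 2*v + 24) dv = 343/3.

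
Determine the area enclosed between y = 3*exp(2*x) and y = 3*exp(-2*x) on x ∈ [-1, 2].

The difference (3*exp(2*x)) - (3*exp(-2*x)) = 3*exp(2*x) - 3*exp(-2*x) changes sign at x = 0 inside [-1, 2], so split the integral there.
∫[-1,0] (3*exp(2*x) - 3*exp(-2*x)) dx = -3*exp(2)/2 - 3*exp(-2)/2 + 3; the area of that piece is -3 + 3*exp(-2)/2 + 3*exp(2)/2.
∫[0,2] (3*exp(2*x) - 3*exp(-2*x)) dx = -3 + 3*exp(-4)/2 + 3*exp(4)/2.
Total area = (-3 + 3*exp(-2)/2 + 3*exp(2)/2) + (-3 + 3*exp(-4)/2 + 3*exp(4)/2) = -6 + 3*exp(-4)/2 + 3*exp(-2)/2 + 3*exp(2)/2 + 3*exp(4)/2.

-6 + 3*exp(-4)/2 + 3*exp(-2)/2 + 3*exp(2)/2 + 3*exp(4)/2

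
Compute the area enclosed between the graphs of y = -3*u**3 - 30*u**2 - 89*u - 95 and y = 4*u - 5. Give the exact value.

37/4

Set the curves equal: -3*u**3 - 30*u**2 - 89*u - 95 = 4*u - 5, so -3*u**3 - 30*u**2 - 93*u - 90 = 0, which factors as -3*(u + 2)*(u + 3)*(u + 5) = 0. The curves meet at u = -5, -3, -2.
On [-5, -3], y = 4*u - 5 is on top; that piece has area ∫[-5,-3] (-(-3*u**3 - 30*u**2 - 93*u - 90)) du = 8.
On [-3, -2], y = -3*u**3 - 30*u**2 - 89*u - 95 is on top; that piece has area ∫[-3,-2] (-3*u**3 - 30*u**2 - 93*u - 90) du = 5/4.
Total enclosed area = 8 + 5/4 = 37/4.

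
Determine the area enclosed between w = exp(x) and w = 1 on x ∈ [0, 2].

-3 + exp(2)

On [0, 2], (exp(x)) - (1) = exp(x) - 1 is ≥ 0 throughout, so the area is a single integral of |exp(x) - 1|.
∫[0,2] (exp(x) - 1) dx = -3 + exp(2).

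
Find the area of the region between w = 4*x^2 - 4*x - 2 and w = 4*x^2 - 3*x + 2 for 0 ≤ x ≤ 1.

9/2

On [0, 1], (4*x^2 - 4*x - 2) - (4*x^2 - 3*x + 2) = -x - 4 is ≤ 0 throughout, so the area is a single integral of |-x - 4|.
∫[0,1] (-x - 4) dx = -9/2; the area of that piece is 9/2.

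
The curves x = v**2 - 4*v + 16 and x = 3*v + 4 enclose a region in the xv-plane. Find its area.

Both boundary curves give x as a function of v, so integrate with respect to v. Setting them equal: v**2 - 7*v + 12 = 0, i.e. (v - 4)*(v - 3) = 0, so they meet at v = 3, 4.
For v in [3, 4], x = v**2 - 4*v + 16 is on the left; area = ∫[3,4] (-(v**2 - 7*v + 12)) dv = 1/6.

1/6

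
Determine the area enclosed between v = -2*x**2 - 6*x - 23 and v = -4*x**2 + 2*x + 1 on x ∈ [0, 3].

On [0, 3], (-2*x**2 - 6*x - 23) - (-4*x**2 + 2*x + 1) = 2*x**2 - 8*x - 24 is ≤ 0 throughout, so the area is a single integral of |2*x**2 - 8*x - 24|.
∫[0,3] (2*x**2 - 8*x - 24) dx = -90; the area of that piece is 90.

90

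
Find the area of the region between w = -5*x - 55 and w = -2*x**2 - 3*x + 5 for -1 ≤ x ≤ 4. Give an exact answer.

815/3

On [-1, 4], (-5*x - 55) - (-2*x**2 - 3*x + 5) = 2*x**2 - 2*x - 60 is ≤ 0 throughout, so the area is a single integral of |2*x**2 - 2*x - 60|.
∫[-1,4] (2*x**2 - 2*x - 60) dx = -815/3; the area of that piece is 815/3.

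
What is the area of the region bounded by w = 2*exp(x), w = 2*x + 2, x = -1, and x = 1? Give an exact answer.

On [-1, 1], (2*exp(x)) - (2*x + 2) = -2*x + 2*exp(x) - 2 is ≥ 0 throughout, so the area is a single integral of |-2*x + 2*exp(x) - 2|.
∫[-1,1] (-2*x + 2*exp(x) - 2) dx = -4 - 2*exp(-1) + 2*exp(1).

-4 - 2*exp(-1) + 2*exp(1)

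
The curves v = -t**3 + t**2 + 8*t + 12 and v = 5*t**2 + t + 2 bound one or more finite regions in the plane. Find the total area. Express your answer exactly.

Set the curves equal: -t**3 + t**2 + 8*t + 12 = 5*t**2 + t + 2, so -t**3 - 4*t**2 + 7*t + 10 = 0, which factors as -(t - 2)*(t + 1)*(t + 5) = 0. The curves meet at t = -5, -1, 2.
On [-5, -1], v = 5*t**2 + t + 2 is on top; that piece has area ∫[-5,-1] (-(-t**3 - 4*t**2 + 7*t + 10)) dt = 160/3.
On [-1, 2], v = -t**3 + t**2 + 8*t + 12 is on top; that piece has area ∫[-1,2] (-t**3 - 4*t**2 + 7*t + 10) dt = 99/4.
Total enclosed area = 160/3 + 99/4 = 937/12.

937/12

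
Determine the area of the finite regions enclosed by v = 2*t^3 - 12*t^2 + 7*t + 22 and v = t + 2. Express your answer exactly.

Set the curves equal: 2*t^3 - 12*t^2 + 7*t + 22 = t + 2, so 2*t^3 - 12*t^2 + 6*t + 20 = 0, which factors as 2*(t - 5)*(t - 2)*(t + 1) = 0. The curves meet at t = -1, 2, 5.
On [-1, 2], v = 2*t^3 - 12*t^2 + 7*t + 22 is on top; that piece has area ∫[-1,2] (2*t^3 - 12*t^2 + 6*t + 20) dt = 81/2.
On [2, 5], v = t + 2 is on top; that piece has area ∫[2,5] (-(2*t^3 - 12*t^2 + 6*t + 20)) dt = 81/2.
Total enclosed area = 81/2 + 81/2 = 81.

81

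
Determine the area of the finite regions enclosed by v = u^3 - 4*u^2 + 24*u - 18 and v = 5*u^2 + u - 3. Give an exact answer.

Set the curves equal: u^3 - 4*u^2 + 24*u - 18 = 5*u^2 + u - 3, so u^3 - 9*u^2 + 23*u - 15 = 0, which factors as (u - 5)*(u - 3)*(u - 1) = 0. The curves meet at u = 1, 3, 5.
On [1, 3], v = u^3 - 4*u^2 + 24*u - 18 is on top; that piece has area ∫[1,3] (u^3 - 9*u^2 + 23*u - 15) du = 4.
On [3, 5], v = 5*u^2 + u - 3 is on top; that piece has area ∫[3,5] (-(u^3 - 9*u^2 + 23*u - 15)) du = 4.
Total enclosed area = 4 + 4 = 8.

8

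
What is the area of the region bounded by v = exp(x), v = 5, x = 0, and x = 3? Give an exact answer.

The difference (exp(x)) - (5) = exp(x) - 5 changes sign at x = log(5) inside [0, 3], so split the integral there.
∫[0,log(5)] (exp(x) - 5) dx = 4 - log(3125); the area of that piece is -4 + log(3125).
∫[log(5),3] (exp(x) - 5) dx = -20 + 5*log(5) + exp(3).
Total area = (-4 + log(3125)) + (-20 + 5*log(5) + exp(3)) = -24 + 10*log(5) + exp(3).

-24 + 10*log(5) + exp(3)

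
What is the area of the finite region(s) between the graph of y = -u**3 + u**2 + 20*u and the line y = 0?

The curve meets the u-axis where -u**3 + u**2 + 20*u = 0, i.e. -u*(u - 5)*(u + 4) = 0, at u = -4, 0, 5.
On [-4, 0] the curve lies below the axis; ∫[-4,0] (-u**3 + u**2 + 20*u) du = -224/3, giving area 224/3.
On [0, 5] the curve lies above the axis; ∫[0,5] (-u**3 + u**2 + 20*u) du = 1625/12, giving area 1625/12.
Total area = 224/3 + 1625/12 = 2521/12.

2521/12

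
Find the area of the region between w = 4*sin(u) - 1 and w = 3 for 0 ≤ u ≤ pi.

-8 + 4*pi

On [0, pi], (4*sin(u) - 1) - (3) = 4*sin(u) - 4 is ≤ 0 throughout, so the area is a single integral of |4*sin(u) - 4|.
∫[0,pi] (4*sin(u) - 4) du = 8 - 4*pi; the area of that piece is -8 + 4*pi.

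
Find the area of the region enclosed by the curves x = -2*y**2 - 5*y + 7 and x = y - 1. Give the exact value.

Both boundary curves give x as a function of y, so integrate with respect to y. Setting them equal: -2*y**2 - 6*y + 8 = 0, i.e. -2*(y - 1)*(y + 4) = 0, so they meet at y = -4, 1.
For y in [-4, 1], x = -2*y**2 - 5*y + 7 is on the right; area = ∫[-4,1] (-2*y**2 - 6*y + 8) dy = 125/3.

125/3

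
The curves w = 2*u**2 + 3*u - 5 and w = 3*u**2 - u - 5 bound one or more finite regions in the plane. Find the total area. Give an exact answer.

Set the curves equal: 2*u**2 + 3*u - 5 = 3*u**2 - u - 5, so -u**2 + 4*u = 0, which factors as -u*(u - 4) = 0. The curves meet at u = 0, 4.
On [0, 4], w = 2*u**2 + 3*u - 5 is on top; that piece has area ∫[0,4] (-u**2 + 4*u) du = 32/3.

32/3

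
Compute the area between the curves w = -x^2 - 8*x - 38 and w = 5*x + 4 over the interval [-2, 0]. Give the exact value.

182/3

On [-2, 0], (-x^2 - 8*x - 38) - (5*x + 4) = -x^2 - 13*x - 42 is ≤ 0 throughout, so the area is a single integral of |-x^2 - 13*x - 42|.
∫[-2,0] (-x^2 - 13*x - 42) dx = -182/3; the area of that piece is 182/3.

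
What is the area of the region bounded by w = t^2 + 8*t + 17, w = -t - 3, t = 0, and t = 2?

182/3

On [0, 2], (t^2 + 8*t + 17) - (-t - 3) = t^2 + 9*t + 20 is ≥ 0 throughout, so the area is a single integral of |t^2 + 9*t + 20|.
∫[0,2] (t^2 + 9*t + 20) dt = 182/3.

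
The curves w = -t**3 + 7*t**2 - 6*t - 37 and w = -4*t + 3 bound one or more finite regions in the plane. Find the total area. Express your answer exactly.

Set the curves equal: -t**3 + 7*t**2 - 6*t - 37 = -4*t + 3, so -t**3 + 7*t**2 - 2*t - 40 = 0, which factors as -(t - 5)*(t - 4)*(t + 2) = 0. The curves meet at t = -2, 4, 5.
On [-2, 4], w = -4*t + 3 is on top; that piece has area ∫[-2,4] (-(-t**3 + 7*t**2 - 2*t - 40)) dt = 144.
On [4, 5], w = -t**3 + 7*t**2 - 6*t - 37 is on top; that piece has area ∫[4,5] (-t**3 + 7*t**2 - 2*t - 40) dt = 13/12.
Total enclosed area = 144 + 13/12 = 1741/12.

1741/12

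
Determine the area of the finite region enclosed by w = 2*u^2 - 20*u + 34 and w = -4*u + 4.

Set the curves equal: 2*u^2 - 20*u + 34 = -4*u + 4, so 2*u^2 - 16*u + 30 = 0, which factors as 2*(u - 5)*(u - 3) = 0. The curves meet at u = 3, 5.
On [3, 5], w = -4*u + 4 is on top; that piece has area ∫[3,5] (-(2*u^2 - 16*u + 30)) du = 8/3.

8/3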